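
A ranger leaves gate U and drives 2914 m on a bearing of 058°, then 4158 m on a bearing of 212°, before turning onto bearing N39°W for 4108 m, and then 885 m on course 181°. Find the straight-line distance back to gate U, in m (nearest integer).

2356 m

Leg 1 (058°, 2914 m): east 2914 sin 58° = 2471.21, north 2914 cos 58° = 1544.18
Leg 2 (212°, 4158 m): east 4158 sin 212° = -2203.40, north 4158 cos 212° = -3526.18
Leg 3 (N39°W, 4108 m): east 4108 sin 321° = -2585.25, north 4108 cos 321° = 3192.52
Leg 4 (181°, 885 m): east 885 sin 181° = -15.45, north 885 cos 181° = -884.87
Net: -2332.89 east, 325.65 north. Distance = √((-2332.89)² + (325.65)²) = 2355.505 m.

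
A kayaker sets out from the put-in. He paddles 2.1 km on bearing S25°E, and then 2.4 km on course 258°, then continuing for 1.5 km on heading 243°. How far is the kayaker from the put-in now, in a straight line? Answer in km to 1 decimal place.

4.2 km

Leg 1 (S25°E, 2.1 km): east 2.1 sin 155° = 0.89, north 2.1 cos 155° = -1.90
Leg 2 (258°, 2.4 km): east 2.4 sin 258° = -2.35, north 2.4 cos 258° = -0.50
Leg 3 (243°, 1.5 km): east 1.5 sin 243° = -1.34, north 1.5 cos 243° = -0.68
Net: -2.80 east, -3.08 north. Distance = √((-2.80)² + (-3.08)²) = 4.163 km.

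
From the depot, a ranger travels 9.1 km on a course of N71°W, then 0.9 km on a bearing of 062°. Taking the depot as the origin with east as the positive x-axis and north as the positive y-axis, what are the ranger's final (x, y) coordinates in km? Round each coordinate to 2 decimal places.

(-7.81, 3.39)

Leg 1 (N71°W, 9.1 km): east 9.1 sin 289° = -8.60, north 9.1 cos 289° = 2.96
Leg 2 (062°, 0.9 km): east 0.9 sin 62° = 0.79, north 0.9 cos 62° = 0.42
Summing: -7.81 km east, 3.39 km north → (-7.81, 3.39).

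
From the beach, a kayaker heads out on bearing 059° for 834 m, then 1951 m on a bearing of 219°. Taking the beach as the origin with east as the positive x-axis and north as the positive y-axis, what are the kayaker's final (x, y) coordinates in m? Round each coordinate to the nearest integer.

Leg 1 (059°, 834 m): east 834 sin 59° = 714.88, north 834 cos 59° = 429.54
Leg 2 (219°, 1951 m): east 1951 sin 219° = -1227.80, north 1951 cos 219° = -1516.21
Summing: -512.93 m east, -1086.67 m north → (-513, -1087).

(-513, -1087)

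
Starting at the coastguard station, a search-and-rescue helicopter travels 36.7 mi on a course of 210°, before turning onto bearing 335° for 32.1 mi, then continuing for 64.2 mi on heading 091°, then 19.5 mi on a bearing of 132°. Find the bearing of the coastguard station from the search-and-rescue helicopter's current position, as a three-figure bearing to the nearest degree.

290°

Leg 1 (210°, 36.7 mi): east 36.7 sin 210° = -18.35, north 36.7 cos 210° = -31.78
Leg 2 (335°, 32.1 mi): east 32.1 sin 335° = -13.57, north 32.1 cos 335° = 29.09
Leg 3 (091°, 64.2 mi): east 64.2 sin 91° = 64.19, north 64.2 cos 91° = -1.12
Leg 4 (132°, 19.5 mi): east 19.5 sin 132° = 14.49, north 19.5 cos 132° = -13.05
Net displacement: 46.77 east, -16.86 north. Direction back to start is (-46.77, 16.86): bearing = atan2(-46.77, 16.86) mod 360° = 289.82° ≈ 290°.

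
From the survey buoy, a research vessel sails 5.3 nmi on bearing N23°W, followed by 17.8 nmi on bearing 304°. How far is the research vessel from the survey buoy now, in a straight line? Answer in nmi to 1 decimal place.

22.4 nmi

Leg 1 (N23°W, 5.3 nmi): east 5.3 sin 337° = -2.07, north 5.3 cos 337° = 4.88
Leg 2 (304°, 17.8 nmi): east 17.8 sin 304° = -14.76, north 17.8 cos 304° = 9.95
Net: -16.83 east, 14.83 north. Distance = √((-16.83)² + (14.83)²) = 22.431 nmi.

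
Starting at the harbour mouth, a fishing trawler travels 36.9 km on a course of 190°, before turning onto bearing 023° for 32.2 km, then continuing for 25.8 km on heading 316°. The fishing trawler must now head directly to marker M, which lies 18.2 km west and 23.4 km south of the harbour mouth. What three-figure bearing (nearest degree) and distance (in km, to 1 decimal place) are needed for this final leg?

190°, 35.8 km

Leg 1 (190°, 36.9 km): east 36.9 sin 190° = -6.41, north 36.9 cos 190° = -36.34
Leg 2 (023°, 32.2 km): east 32.2 sin 23° = 12.58, north 32.2 cos 23° = 29.64
Leg 3 (316°, 25.8 km): east 25.8 sin 316° = -17.92, north 25.8 cos 316° = 18.56
Current position: (-11.75, 11.86). Target: (-18.2, -23.4). Remaining: Δeast = -6.45, Δnorth = -35.26.
Bearing = atan2(-6.45, -35.26) mod 360° = 190.37°; distance = √((-6.45)² + (-35.26)²) = 35.845 km.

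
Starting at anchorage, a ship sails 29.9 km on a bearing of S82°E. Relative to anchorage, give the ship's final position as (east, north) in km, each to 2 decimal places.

Leg 1 (S82°E, 29.9 km): east 29.9 sin 98° = 29.61, north 29.9 cos 98° = -4.16
Summing: 29.61 km east, -4.16 km north → (29.61, -4.16).

(29.61, -4.16)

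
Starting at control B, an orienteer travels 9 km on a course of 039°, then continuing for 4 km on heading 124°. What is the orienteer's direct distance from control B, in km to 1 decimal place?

10.2 km

Leg 1 (039°, 9 km): east 9 sin 39° = 5.66, north 9 cos 39° = 6.99
Leg 2 (124°, 4 km): east 4 sin 124° = 3.32, north 4 cos 124° = -2.24
Net: 8.98 east, 4.76 north. Distance = √((8.98)² + (4.76)²) = 10.162 km.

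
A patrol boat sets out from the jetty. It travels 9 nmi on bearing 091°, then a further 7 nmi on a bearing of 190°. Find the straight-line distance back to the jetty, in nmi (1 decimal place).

10.5 nmi

Leg 1 (091°, 9 nmi): east 9 sin 91° = 9.00, north 9 cos 91° = -0.16
Leg 2 (190°, 7 nmi): east 7 sin 190° = -1.22, north 7 cos 190° = -6.89
Net: 7.78 east, -7.05 north. Distance = √((7.78)² + (-7.05)²) = 10.502 nmi.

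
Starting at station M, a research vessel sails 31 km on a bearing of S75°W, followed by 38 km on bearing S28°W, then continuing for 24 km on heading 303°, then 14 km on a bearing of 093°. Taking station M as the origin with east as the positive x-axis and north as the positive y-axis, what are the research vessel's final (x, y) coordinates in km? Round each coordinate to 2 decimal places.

Leg 1 (S75°W, 31 km): east 31 sin 255° = -29.94, north 31 cos 255° = -8.02
Leg 2 (S28°W, 38 km): east 38 sin 208° = -17.84, north 38 cos 208° = -33.55
Leg 3 (303°, 24 km): east 24 sin 303° = -20.13, north 24 cos 303° = 13.07
Leg 4 (093°, 14 km): east 14 sin 93° = 13.98, north 14 cos 93° = -0.73
Summing: -53.93 km east, -29.24 km north → (-53.93, -29.24).

(-53.93, -29.24)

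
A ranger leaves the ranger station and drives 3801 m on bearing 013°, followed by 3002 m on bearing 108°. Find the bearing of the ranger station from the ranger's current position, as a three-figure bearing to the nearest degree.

233°

Leg 1 (013°, 3801 m): east 3801 sin 13° = 855.04, north 3801 cos 13° = 3703.58
Leg 2 (108°, 3002 m): east 3002 sin 108° = 2855.07, north 3002 cos 108° = -927.67
Net displacement: 3710.11 east, 2775.91 north. Direction back to start is (-3710.11, -2775.91): bearing = atan2(-3710.11, -2775.91) mod 360° = 233.20° ≈ 233°.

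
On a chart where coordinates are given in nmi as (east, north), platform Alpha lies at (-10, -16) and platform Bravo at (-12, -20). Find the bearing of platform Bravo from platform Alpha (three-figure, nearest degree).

207°

Δeast = -12 − -10 = -2.00; Δnorth = -20 − -16 = -4.00.
Bearing = atan2(Δeast, Δnorth) mod 360° = 206.57° ≈ 207°.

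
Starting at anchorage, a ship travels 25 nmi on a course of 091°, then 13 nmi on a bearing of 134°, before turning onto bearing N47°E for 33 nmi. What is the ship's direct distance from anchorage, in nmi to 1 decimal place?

Leg 1 (091°, 25 nmi): east 25 sin 91° = 25.00, north 25 cos 91° = -0.44
Leg 2 (134°, 13 nmi): east 13 sin 134° = 9.35, north 13 cos 134° = -9.03
Leg 3 (N47°E, 33 nmi): east 33 sin 47° = 24.13, north 33 cos 47° = 22.51
Net: 58.48 east, 13.04 north. Distance = √((58.48)² + (13.04)²) = 59.918 nmi.

59.9 nmi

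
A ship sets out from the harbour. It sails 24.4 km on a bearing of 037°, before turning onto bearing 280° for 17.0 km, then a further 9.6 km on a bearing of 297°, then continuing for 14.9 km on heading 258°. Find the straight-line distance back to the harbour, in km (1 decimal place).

34.6 km

Leg 1 (037°, 24.4 km): east 24.4 sin 37° = 14.68, north 24.4 cos 37° = 19.49
Leg 2 (280°, 17.0 km): east 17.0 sin 280° = -16.74, north 17.0 cos 280° = 2.95
Leg 3 (297°, 9.6 km): east 9.6 sin 297° = -8.55, north 9.6 cos 297° = 4.36
Leg 4 (258°, 14.9 km): east 14.9 sin 258° = -14.57, north 14.9 cos 258° = -3.10
Net: -25.19 east, 23.70 north. Distance = √((-25.19)² + (23.70)²) = 34.583 km.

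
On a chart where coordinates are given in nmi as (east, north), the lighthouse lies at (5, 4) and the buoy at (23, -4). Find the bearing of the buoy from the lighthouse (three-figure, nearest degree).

Δeast = 23 − 5 = 18.00; Δnorth = -4 − 4 = -8.00.
Bearing = atan2(Δeast, Δnorth) mod 360° = 113.96° ≈ 114°.

114°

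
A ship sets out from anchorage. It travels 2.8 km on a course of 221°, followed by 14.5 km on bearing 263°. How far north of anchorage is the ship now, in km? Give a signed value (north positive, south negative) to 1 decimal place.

Leg 1 (221°, 2.8 km): east 2.8 sin 221° = -1.84, north 2.8 cos 221° = -2.11
Leg 2 (263°, 14.5 km): east 14.5 sin 263° = -14.39, north 14.5 cos 263° = -1.77
Net north component: -3.88 km.

-3.9 km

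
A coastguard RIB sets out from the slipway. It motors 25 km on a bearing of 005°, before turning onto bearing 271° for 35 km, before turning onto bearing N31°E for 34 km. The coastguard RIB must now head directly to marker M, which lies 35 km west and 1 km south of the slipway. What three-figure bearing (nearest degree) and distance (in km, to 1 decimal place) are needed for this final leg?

Leg 1 (005°, 25 km): east 25 sin 5° = 2.18, north 25 cos 5° = 24.90
Leg 2 (271°, 35 km): east 35 sin 271° = -34.99, north 35 cos 271° = 0.61
Leg 3 (N31°E, 34 km): east 34 sin 31° = 17.51, north 34 cos 31° = 29.14
Current position: (-15.30, 54.66). Target: (-35, -1). Remaining: Δeast = -19.70, Δnorth = -55.66.
Bearing = atan2(-19.70, -55.66) mod 360° = 199.49°; distance = √((-19.70)² + (-55.66)²) = 59.041 km.

199°, 59.0 km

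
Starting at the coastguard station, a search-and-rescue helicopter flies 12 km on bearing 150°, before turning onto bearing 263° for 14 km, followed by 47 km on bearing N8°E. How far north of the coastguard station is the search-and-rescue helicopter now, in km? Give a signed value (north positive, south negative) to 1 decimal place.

Leg 1 (150°, 12 km): east 12 sin 150° = 6.00, north 12 cos 150° = -10.39
Leg 2 (263°, 14 km): east 14 sin 263° = -13.90, north 14 cos 263° = -1.71
Leg 3 (N8°E, 47 km): east 47 sin 8° = 6.54, north 47 cos 8° = 46.54
Net north component: 34.44 km.

34.4 km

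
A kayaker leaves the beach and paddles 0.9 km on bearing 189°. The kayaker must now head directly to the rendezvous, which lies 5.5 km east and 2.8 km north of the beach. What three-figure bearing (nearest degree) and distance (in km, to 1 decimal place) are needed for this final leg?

057°, 6.7 km

Leg 1 (189°, 0.9 km): east 0.9 sin 189° = -0.14, north 0.9 cos 189° = -0.89
Current position: (-0.14, -0.89). Target: (5.5, 2.8). Remaining: Δeast = 5.64, Δnorth = 3.69.
Bearing = atan2(5.64, 3.69) mod 360° = 56.82°; distance = √((5.64)² + (3.69)²) = 6.740 km.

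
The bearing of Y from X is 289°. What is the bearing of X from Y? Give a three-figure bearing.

Back-bearing = 289° − 180° = 109°.

109°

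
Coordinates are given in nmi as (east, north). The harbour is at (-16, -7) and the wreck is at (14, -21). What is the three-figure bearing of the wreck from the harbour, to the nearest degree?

Δeast = 14 − -16 = 30.00; Δnorth = -21 − -7 = -14.00.
Bearing = atan2(Δeast, Δnorth) mod 360° = 115.02° ≈ 115°.

115°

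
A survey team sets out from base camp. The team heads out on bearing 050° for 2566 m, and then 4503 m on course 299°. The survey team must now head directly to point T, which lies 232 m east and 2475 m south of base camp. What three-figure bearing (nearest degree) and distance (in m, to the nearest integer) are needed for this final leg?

161°, 6682 m

Leg 1 (050°, 2566 m): east 2566 sin 50° = 1965.67, north 2566 cos 50° = 1649.39
Leg 2 (299°, 4503 m): east 4503 sin 299° = -3938.41, north 4503 cos 299° = 2183.10
Current position: (-1972.74, 3832.49). Target: (232, -2475). Remaining: Δeast = 2204.74, Δnorth = -6307.49.
Bearing = atan2(2204.74, -6307.49) mod 360° = 160.73°; distance = √((2204.74)² + (-6307.49)²) = 6681.716 m.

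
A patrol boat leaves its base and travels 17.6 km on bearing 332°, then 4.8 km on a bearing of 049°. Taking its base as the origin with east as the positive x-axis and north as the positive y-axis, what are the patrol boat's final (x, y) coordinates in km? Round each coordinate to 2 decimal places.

(-4.64, 18.69)

Leg 1 (332°, 17.6 km): east 17.6 sin 332° = -8.26, north 17.6 cos 332° = 15.54
Leg 2 (049°, 4.8 km): east 4.8 sin 49° = 3.62, north 4.8 cos 49° = 3.15
Summing: -4.64 km east, 18.69 km north → (-4.64, 18.69).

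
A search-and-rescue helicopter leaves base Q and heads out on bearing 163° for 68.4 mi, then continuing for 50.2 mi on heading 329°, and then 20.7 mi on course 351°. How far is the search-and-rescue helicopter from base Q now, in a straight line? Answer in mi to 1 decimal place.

9.3 mi

Leg 1 (163°, 68.4 mi): east 68.4 sin 163° = 20.00, north 68.4 cos 163° = -65.41
Leg 2 (329°, 50.2 mi): east 50.2 sin 329° = -25.85, north 50.2 cos 329° = 43.03
Leg 3 (351°, 20.7 mi): east 20.7 sin 351° = -3.24, north 20.7 cos 351° = 20.45
Net: -9.09 east, -1.94 north. Distance = √((-9.09)² + (-1.94)²) = 9.299 mi.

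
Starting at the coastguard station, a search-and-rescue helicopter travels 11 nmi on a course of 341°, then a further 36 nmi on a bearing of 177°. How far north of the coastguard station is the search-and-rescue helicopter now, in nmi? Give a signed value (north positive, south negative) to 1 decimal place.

Leg 1 (341°, 11 nmi): east 11 sin 341° = -3.58, north 11 cos 341° = 10.40
Leg 2 (177°, 36 nmi): east 36 sin 177° = 1.88, north 36 cos 177° = -35.95
Net north component: -25.55 nmi.

-25.5 nmi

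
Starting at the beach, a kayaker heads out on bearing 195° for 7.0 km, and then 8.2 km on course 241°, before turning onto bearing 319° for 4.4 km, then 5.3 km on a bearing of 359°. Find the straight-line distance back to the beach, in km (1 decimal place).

Leg 1 (195°, 7.0 km): east 7.0 sin 195° = -1.81, north 7.0 cos 195° = -6.76
Leg 2 (241°, 8.2 km): east 8.2 sin 241° = -7.17, north 8.2 cos 241° = -3.98
Leg 3 (319°, 4.4 km): east 4.4 sin 319° = -2.89, north 4.4 cos 319° = 3.32
Leg 4 (359°, 5.3 km): east 5.3 sin 359° = -0.09, north 5.3 cos 359° = 5.30
Net: -11.96 east, -2.12 north. Distance = √((-11.96)² + (-2.12)²) = 12.149 km.

12.1 km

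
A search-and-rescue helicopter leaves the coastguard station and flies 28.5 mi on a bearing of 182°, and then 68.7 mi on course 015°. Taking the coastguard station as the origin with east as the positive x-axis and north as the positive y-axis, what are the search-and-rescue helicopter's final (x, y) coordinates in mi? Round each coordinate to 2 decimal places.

Leg 1 (182°, 28.5 mi): east 28.5 sin 182° = -0.99, north 28.5 cos 182° = -28.48
Leg 2 (015°, 68.7 mi): east 68.7 sin 15° = 17.78, north 68.7 cos 15° = 66.36
Summing: 16.79 mi east, 37.88 mi north → (16.79, 37.88).

(16.79, 37.88)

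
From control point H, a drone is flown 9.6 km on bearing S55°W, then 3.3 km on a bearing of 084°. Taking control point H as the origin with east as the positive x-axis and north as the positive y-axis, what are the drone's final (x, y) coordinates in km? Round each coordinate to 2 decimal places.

(-4.58, -5.16)

Leg 1 (S55°W, 9.6 km): east 9.6 sin 235° = -7.86, north 9.6 cos 235° = -5.51
Leg 2 (084°, 3.3 km): east 3.3 sin 84° = 3.28, north 3.3 cos 84° = 0.34
Summing: -4.58 km east, -5.16 km north → (-4.58, -5.16).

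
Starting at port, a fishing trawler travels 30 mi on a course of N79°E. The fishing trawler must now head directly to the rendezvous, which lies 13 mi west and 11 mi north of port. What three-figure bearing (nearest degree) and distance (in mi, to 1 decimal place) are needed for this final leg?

Leg 1 (N79°E, 30 mi): east 30 sin 79° = 29.45, north 30 cos 79° = 5.72
Current position: (29.45, 5.72). Target: (-13, 11). Remaining: Δeast = -42.45, Δnorth = 5.28.
Bearing = atan2(-42.45, 5.28) mod 360° = 277.08°; distance = √((-42.45)² + (5.28)²) = 42.775 mi.

277°, 42.8 mi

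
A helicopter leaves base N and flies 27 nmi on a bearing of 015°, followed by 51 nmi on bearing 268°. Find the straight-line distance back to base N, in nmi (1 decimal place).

50.2 nmi

Leg 1 (015°, 27 nmi): east 27 sin 15° = 6.99, north 27 cos 15° = 26.08
Leg 2 (268°, 51 nmi): east 51 sin 268° = -50.97, north 51 cos 268° = -1.78
Net: -43.98 east, 24.30 north. Distance = √((-43.98)² + (24.30)²) = 50.247 nmi.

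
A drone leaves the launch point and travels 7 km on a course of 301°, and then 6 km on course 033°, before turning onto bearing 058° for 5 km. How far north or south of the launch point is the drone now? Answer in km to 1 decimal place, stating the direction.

11.3 km north

Leg 1 (301°, 7 km): east 7 sin 301° = -6.00, north 7 cos 301° = 3.61
Leg 2 (033°, 6 km): east 6 sin 33° = 3.27, north 6 cos 33° = 5.03
Leg 3 (058°, 5 km): east 5 sin 58° = 4.24, north 5 cos 58° = 2.65
Net north component: 11.29 km.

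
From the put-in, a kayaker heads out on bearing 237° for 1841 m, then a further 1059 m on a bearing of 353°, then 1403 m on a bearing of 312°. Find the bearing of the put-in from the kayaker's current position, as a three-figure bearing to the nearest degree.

110°

Leg 1 (237°, 1841 m): east 1841 sin 237° = -1543.99, north 1841 cos 237° = -1002.68
Leg 2 (353°, 1059 m): east 1059 sin 353° = -129.06, north 1059 cos 353° = 1051.11
Leg 3 (312°, 1403 m): east 1403 sin 312° = -1042.63, north 1403 cos 312° = 938.79
Net displacement: -2715.68 east, 987.22 north. Direction back to start is (2715.68, -987.22): bearing = atan2(2715.68, -987.22) mod 360° = 109.98° ≈ 110°.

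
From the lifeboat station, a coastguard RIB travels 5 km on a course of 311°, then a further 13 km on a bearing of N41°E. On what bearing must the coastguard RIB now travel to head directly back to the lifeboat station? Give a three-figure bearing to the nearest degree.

Leg 1 (311°, 5 km): east 5 sin 311° = -3.77, north 5 cos 311° = 3.28
Leg 2 (N41°E, 13 km): east 13 sin 41° = 8.53, north 13 cos 41° = 9.81
Net displacement: 4.76 east, 13.09 north. Direction back to start is (-4.76, -13.09): bearing = atan2(-4.76, -13.09) mod 360° = 199.96° ≈ 200°.

200°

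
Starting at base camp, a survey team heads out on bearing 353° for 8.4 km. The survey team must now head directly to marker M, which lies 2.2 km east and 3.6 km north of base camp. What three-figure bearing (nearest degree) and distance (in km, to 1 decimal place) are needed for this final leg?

146°, 5.7 km

Leg 1 (353°, 8.4 km): east 8.4 sin 353° = -1.02, north 8.4 cos 353° = 8.34
Current position: (-1.02, 8.34). Target: (2.2, 3.6). Remaining: Δeast = 3.22, Δnorth = -4.74.
Bearing = atan2(3.22, -4.74) mod 360° = 145.77°; distance = √((3.22)² + (-4.74)²) = 5.730 km.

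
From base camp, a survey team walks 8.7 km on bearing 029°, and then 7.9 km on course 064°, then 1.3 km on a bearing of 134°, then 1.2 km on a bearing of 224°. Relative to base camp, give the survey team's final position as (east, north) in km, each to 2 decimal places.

(11.42, 9.31)

Leg 1 (029°, 8.7 km): east 8.7 sin 29° = 4.22, north 8.7 cos 29° = 7.61
Leg 2 (064°, 7.9 km): east 7.9 sin 64° = 7.10, north 7.9 cos 64° = 3.46
Leg 3 (134°, 1.3 km): east 1.3 sin 134° = 0.94, north 1.3 cos 134° = -0.90
Leg 4 (224°, 1.2 km): east 1.2 sin 224° = -0.83, north 1.2 cos 224° = -0.86
Summing: 11.42 km east, 9.31 km north → (11.42, 9.31).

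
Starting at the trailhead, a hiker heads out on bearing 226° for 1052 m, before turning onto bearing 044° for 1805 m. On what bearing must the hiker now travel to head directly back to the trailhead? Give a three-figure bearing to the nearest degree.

Leg 1 (226°, 1052 m): east 1052 sin 226° = -756.75, north 1052 cos 226° = -730.78
Leg 2 (044°, 1805 m): east 1805 sin 44° = 1253.86, north 1805 cos 44° = 1298.41
Net displacement: 497.11 east, 567.63 north. Direction back to start is (-497.11, -567.63): bearing = atan2(-497.11, -567.63) mod 360° = 221.21° ≈ 221°.

221°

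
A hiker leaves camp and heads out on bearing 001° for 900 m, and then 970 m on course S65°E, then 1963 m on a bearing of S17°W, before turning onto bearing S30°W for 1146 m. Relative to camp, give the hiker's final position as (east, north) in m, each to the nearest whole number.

(-252, -2380)

Leg 1 (001°, 900 m): east 900 sin 1° = 15.71, north 900 cos 1° = 899.86
Leg 2 (S65°E, 970 m): east 970 sin 115° = 879.12, north 970 cos 115° = -409.94
Leg 3 (S17°W, 1963 m): east 1963 sin 197° = -573.93, north 1963 cos 197° = -1877.23
Leg 4 (S30°W, 1146 m): east 1146 sin 210° = -573.00, north 1146 cos 210° = -992.47
Summing: -252.10 m east, -2379.77 m north → (-252, -2380).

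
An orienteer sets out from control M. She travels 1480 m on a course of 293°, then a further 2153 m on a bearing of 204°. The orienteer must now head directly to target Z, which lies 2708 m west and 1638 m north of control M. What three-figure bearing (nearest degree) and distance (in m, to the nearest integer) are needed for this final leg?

351°, 3063 m

Leg 1 (293°, 1480 m): east 1480 sin 293° = -1362.35, north 1480 cos 293° = 578.28
Leg 2 (204°, 2153 m): east 2153 sin 204° = -875.70, north 2153 cos 204° = -1966.86
Current position: (-2238.05, -1388.58). Target: (-2708, 1638). Remaining: Δeast = -469.95, Δnorth = 3026.58.
Bearing = atan2(-469.95, 3026.58) mod 360° = 351.17°; distance = √((-469.95)² + (3026.58)²) = 3062.849 m.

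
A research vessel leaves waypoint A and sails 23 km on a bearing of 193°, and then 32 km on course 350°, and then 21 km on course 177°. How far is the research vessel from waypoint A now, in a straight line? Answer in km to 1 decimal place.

15.3 km

Leg 1 (193°, 23 km): east 23 sin 193° = -5.17, north 23 cos 193° = -22.41
Leg 2 (350°, 32 km): east 32 sin 350° = -5.56, north 32 cos 350° = 31.51
Leg 3 (177°, 21 km): east 21 sin 177° = 1.10, north 21 cos 177° = -20.97
Net: -9.63 east, -11.87 north. Distance = √((-9.63)² + (-11.87)²) = 15.284 km.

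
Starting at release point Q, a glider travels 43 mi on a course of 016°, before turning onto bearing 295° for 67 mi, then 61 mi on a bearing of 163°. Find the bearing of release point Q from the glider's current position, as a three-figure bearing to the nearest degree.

Leg 1 (016°, 43 mi): east 43 sin 16° = 11.85, north 43 cos 16° = 41.33
Leg 2 (295°, 67 mi): east 67 sin 295° = -60.72, north 67 cos 295° = 28.32
Leg 3 (163°, 61 mi): east 61 sin 163° = 17.83, north 61 cos 163° = -58.33
Net displacement: -31.04 east, 11.32 north. Direction back to start is (31.04, -11.32): bearing = atan2(31.04, -11.32) mod 360° = 110.03° ≈ 110°.

110°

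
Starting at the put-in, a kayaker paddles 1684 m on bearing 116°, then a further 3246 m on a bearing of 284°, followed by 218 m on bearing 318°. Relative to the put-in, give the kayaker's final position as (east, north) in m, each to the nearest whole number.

Leg 1 (116°, 1684 m): east 1684 sin 116° = 1513.57, north 1684 cos 116° = -738.22
Leg 2 (284°, 3246 m): east 3246 sin 284° = -3149.58, north 3246 cos 284° = 785.28
Leg 3 (318°, 218 m): east 218 sin 318° = -145.87, north 218 cos 318° = 162.01
Summing: -1781.88 m east, 209.07 m north → (-1782, 209).

(-1782, 209)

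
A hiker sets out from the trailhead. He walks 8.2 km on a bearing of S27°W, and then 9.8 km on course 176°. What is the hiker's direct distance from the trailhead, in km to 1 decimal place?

17.4 km

Leg 1 (S27°W, 8.2 km): east 8.2 sin 207° = -3.72, north 8.2 cos 207° = -7.31
Leg 2 (176°, 9.8 km): east 9.8 sin 176° = 0.68, north 9.8 cos 176° = -9.78
Net: -3.04 east, -17.08 north. Distance = √((-3.04)² + (-17.08)²) = 17.351 km.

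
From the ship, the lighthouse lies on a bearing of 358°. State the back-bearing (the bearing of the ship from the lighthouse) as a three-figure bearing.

Back-bearing = 358° − 180° = 178°.

178°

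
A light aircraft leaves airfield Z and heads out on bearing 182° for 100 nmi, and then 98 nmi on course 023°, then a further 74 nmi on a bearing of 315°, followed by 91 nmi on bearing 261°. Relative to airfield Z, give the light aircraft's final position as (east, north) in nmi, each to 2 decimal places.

(-107.40, 28.36)

Leg 1 (182°, 100 nmi): east 100 sin 182° = -3.49, north 100 cos 182° = -99.94
Leg 2 (023°, 98 nmi): east 98 sin 23° = 38.29, north 98 cos 23° = 90.21
Leg 3 (315°, 74 nmi): east 74 sin 315° = -52.33, north 74 cos 315° = 52.33
Leg 4 (261°, 91 nmi): east 91 sin 261° = -89.88, north 91 cos 261° = -14.24
Summing: -107.40 nmi east, 28.36 nmi north → (-107.40, 28.36).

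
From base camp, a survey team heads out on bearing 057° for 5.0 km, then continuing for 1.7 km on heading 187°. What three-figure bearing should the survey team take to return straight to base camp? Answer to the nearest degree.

Leg 1 (057°, 5.0 km): east 5.0 sin 57° = 4.19, north 5.0 cos 57° = 2.72
Leg 2 (187°, 1.7 km): east 1.7 sin 187° = -0.21, north 1.7 cos 187° = -1.69
Net displacement: 3.99 east, 1.04 north. Direction back to start is (-3.99, -1.04): bearing = atan2(-3.99, -1.04) mod 360° = 255.43° ≈ 255°.

255°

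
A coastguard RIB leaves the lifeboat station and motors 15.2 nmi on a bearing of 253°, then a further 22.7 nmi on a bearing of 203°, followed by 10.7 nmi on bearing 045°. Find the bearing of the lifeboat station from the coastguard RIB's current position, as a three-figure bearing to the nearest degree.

042°

Leg 1 (253°, 15.2 nmi): east 15.2 sin 253° = -14.54, north 15.2 cos 253° = -4.44
Leg 2 (203°, 22.7 nmi): east 22.7 sin 203° = -8.87, north 22.7 cos 203° = -20.90
Leg 3 (045°, 10.7 nmi): east 10.7 sin 45° = 7.57, north 10.7 cos 45° = 7.57
Net displacement: -15.84 east, -17.77 north. Direction back to start is (15.84, 17.77): bearing = atan2(15.84, 17.77) mod 360° = 41.71° ≈ 042°.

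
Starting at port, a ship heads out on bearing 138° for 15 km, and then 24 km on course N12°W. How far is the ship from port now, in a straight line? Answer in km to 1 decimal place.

Leg 1 (138°, 15 km): east 15 sin 138° = 10.04, north 15 cos 138° = -11.15
Leg 2 (N12°W, 24 km): east 24 sin 348° = -4.99, north 24 cos 348° = 23.48
Net: 5.05 east, 12.33 north. Distance = √((5.05)² + (12.33)²) = 13.321 km.

13.3 km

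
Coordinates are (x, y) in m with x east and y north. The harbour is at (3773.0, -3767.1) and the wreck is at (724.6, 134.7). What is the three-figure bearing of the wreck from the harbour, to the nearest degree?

Δeast = 724.6 − 3773.0 = -3048.40; Δnorth = 134.7 − -3767.1 = 3901.80.
Bearing = atan2(Δeast, Δnorth) mod 360° = 322.00° ≈ 322°.

322°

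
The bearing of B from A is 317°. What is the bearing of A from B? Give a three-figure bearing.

Back-bearing = 317° − 180° = 137°.

137°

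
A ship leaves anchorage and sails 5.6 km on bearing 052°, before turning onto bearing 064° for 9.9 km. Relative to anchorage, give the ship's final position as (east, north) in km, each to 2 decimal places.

Leg 1 (052°, 5.6 km): east 5.6 sin 52° = 4.41, north 5.6 cos 52° = 3.45
Leg 2 (064°, 9.9 km): east 9.9 sin 64° = 8.90, north 9.9 cos 64° = 4.34
Summing: 13.31 km east, 7.79 km north → (13.31, 7.79).

(13.31, 7.79)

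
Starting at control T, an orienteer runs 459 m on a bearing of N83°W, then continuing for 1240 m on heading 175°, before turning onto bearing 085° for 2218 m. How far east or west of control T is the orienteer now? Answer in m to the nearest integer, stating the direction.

Leg 1 (N83°W, 459 m): east 459 sin 277° = -455.58, north 459 cos 277° = 55.94
Leg 2 (175°, 1240 m): east 1240 sin 175° = 108.07, north 1240 cos 175° = -1235.28
Leg 3 (085°, 2218 m): east 2218 sin 85° = 2209.56, north 2218 cos 85° = 193.31
Net east component: 1862.05 m.

1862 m east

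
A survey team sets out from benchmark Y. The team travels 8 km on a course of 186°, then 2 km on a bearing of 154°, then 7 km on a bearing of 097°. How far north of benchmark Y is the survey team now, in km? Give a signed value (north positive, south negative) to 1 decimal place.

Leg 1 (186°, 8 km): east 8 sin 186° = -0.84, north 8 cos 186° = -7.96
Leg 2 (154°, 2 km): east 2 sin 154° = 0.88, north 2 cos 154° = -1.80
Leg 3 (097°, 7 km): east 7 sin 97° = 6.95, north 7 cos 97° = -0.85
Net north component: -10.61 km.

-10.6 km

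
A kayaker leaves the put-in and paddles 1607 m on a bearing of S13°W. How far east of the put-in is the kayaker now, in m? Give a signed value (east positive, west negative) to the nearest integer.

-361 m

Leg 1 (S13°W, 1607 m): east 1607 sin 193° = -361.50, north 1607 cos 193° = -1565.81
Net east component: -361.50 m.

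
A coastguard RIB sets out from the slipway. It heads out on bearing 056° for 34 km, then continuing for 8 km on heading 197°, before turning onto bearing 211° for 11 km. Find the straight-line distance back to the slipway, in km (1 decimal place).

Leg 1 (056°, 34 km): east 34 sin 56° = 28.19, north 34 cos 56° = 19.01
Leg 2 (197°, 8 km): east 8 sin 197° = -2.34, north 8 cos 197° = -7.65
Leg 3 (211°, 11 km): east 11 sin 211° = -5.67, north 11 cos 211° = -9.43
Net: 20.18 east, 1.93 north. Distance = √((20.18)² + (1.93)²) = 20.275 km.

20.3 km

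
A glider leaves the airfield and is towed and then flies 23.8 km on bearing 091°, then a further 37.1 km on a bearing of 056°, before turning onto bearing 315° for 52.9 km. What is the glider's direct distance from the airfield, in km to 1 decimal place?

60.2 km

Leg 1 (091°, 23.8 km): east 23.8 sin 91° = 23.80, north 23.8 cos 91° = -0.42
Leg 2 (056°, 37.1 km): east 37.1 sin 56° = 30.76, north 37.1 cos 56° = 20.75
Leg 3 (315°, 52.9 km): east 52.9 sin 315° = -37.41, north 52.9 cos 315° = 37.41
Net: 17.15 east, 57.74 north. Distance = √((17.15)² + (57.74)²) = 60.229 km.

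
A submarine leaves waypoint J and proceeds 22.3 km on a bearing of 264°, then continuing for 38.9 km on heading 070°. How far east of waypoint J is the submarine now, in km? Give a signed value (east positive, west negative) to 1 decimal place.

Leg 1 (264°, 22.3 km): east 22.3 sin 264° = -22.18, north 22.3 cos 264° = -2.33
Leg 2 (070°, 38.9 km): east 38.9 sin 70° = 36.55, north 38.9 cos 70° = 13.30
Net east component: 14.38 km.

14.4 km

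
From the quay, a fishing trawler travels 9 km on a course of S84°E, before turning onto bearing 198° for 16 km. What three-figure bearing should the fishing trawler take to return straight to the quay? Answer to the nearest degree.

346°

Leg 1 (S84°E, 9 km): east 9 sin 96° = 8.95, north 9 cos 96° = -0.94
Leg 2 (198°, 16 km): east 16 sin 198° = -4.94, north 16 cos 198° = -15.22
Net displacement: 4.01 east, -16.16 north. Direction back to start is (-4.01, 16.16): bearing = atan2(-4.01, 16.16) mod 360° = 346.07° ≈ 346°.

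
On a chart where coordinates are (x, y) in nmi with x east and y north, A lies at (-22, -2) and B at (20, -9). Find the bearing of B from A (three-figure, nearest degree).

Δeast = 20 − -22 = 42.00; Δnorth = -9 − -2 = -7.00.
Bearing = atan2(Δeast, Δnorth) mod 360° = 99.46° ≈ 099°.

099°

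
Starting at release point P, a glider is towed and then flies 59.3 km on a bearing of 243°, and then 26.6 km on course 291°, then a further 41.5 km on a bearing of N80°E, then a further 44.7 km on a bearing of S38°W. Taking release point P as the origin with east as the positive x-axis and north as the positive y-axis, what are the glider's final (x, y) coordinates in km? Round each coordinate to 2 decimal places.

Leg 1 (243°, 59.3 km): east 59.3 sin 243° = -52.84, north 59.3 cos 243° = -26.92
Leg 2 (291°, 26.6 km): east 26.6 sin 291° = -24.83, north 26.6 cos 291° = 9.53
Leg 3 (N80°E, 41.5 km): east 41.5 sin 80° = 40.87, north 41.5 cos 80° = 7.21
Leg 4 (S38°W, 44.7 km): east 44.7 sin 218° = -27.52, north 44.7 cos 218° = -35.22
Summing: -64.32 km east, -45.41 km north → (-64.32, -45.41).

(-64.32, -45.41)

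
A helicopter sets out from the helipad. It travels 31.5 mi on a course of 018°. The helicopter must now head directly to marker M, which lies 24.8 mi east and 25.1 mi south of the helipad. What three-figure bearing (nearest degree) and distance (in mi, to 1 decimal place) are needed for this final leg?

165°, 57.1 mi

Leg 1 (018°, 31.5 mi): east 31.5 sin 18° = 9.73, north 31.5 cos 18° = 29.96
Current position: (9.73, 29.96). Target: (24.8, -25.1). Remaining: Δeast = 15.07, Δnorth = -55.06.
Bearing = atan2(15.07, -55.06) mod 360° = 164.70°; distance = √((15.07)² + (-55.06)²) = 57.082 mi.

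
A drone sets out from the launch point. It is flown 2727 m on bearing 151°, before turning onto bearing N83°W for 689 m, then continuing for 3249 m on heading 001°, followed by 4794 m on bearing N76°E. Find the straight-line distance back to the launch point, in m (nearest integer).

5747 m

Leg 1 (151°, 2727 m): east 2727 sin 151° = 1322.08, north 2727 cos 151° = -2385.09
Leg 2 (N83°W, 689 m): east 689 sin 277° = -683.86, north 689 cos 277° = 83.97
Leg 3 (001°, 3249 m): east 3249 sin 1° = 56.70, north 3249 cos 1° = 3248.51
Leg 4 (N76°E, 4794 m): east 4794 sin 76° = 4651.60, north 4794 cos 76° = 1159.77
Net: 5346.51 east, 2107.16 north. Distance = √((5346.51)² + (2107.16)²) = 5746.765 m.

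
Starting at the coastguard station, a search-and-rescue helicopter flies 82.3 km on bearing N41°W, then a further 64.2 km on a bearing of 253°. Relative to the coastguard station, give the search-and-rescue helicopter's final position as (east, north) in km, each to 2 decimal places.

(-115.39, 43.34)

Leg 1 (N41°W, 82.3 km): east 82.3 sin 319° = -53.99, north 82.3 cos 319° = 62.11
Leg 2 (253°, 64.2 km): east 64.2 sin 253° = -61.39, north 64.2 cos 253° = -18.77
Summing: -115.39 km east, 43.34 km north → (-115.39, 43.34).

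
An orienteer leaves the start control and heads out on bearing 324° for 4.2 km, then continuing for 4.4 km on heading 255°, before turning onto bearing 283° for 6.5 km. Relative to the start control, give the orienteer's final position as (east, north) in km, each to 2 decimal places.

Leg 1 (324°, 4.2 km): east 4.2 sin 324° = -2.47, north 4.2 cos 324° = 3.40
Leg 2 (255°, 4.4 km): east 4.4 sin 255° = -4.25, north 4.4 cos 255° = -1.14
Leg 3 (283°, 6.5 km): east 6.5 sin 283° = -6.33, north 6.5 cos 283° = 1.46
Summing: -13.05 km east, 3.72 km north → (-13.05, 3.72).

(-13.05, 3.72)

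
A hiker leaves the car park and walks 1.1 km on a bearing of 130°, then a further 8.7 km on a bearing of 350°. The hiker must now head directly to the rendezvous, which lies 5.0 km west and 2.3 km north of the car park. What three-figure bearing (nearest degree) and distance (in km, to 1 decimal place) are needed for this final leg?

218°, 7.0 km

Leg 1 (130°, 1.1 km): east 1.1 sin 130° = 0.84, north 1.1 cos 130° = -0.71
Leg 2 (350°, 8.7 km): east 8.7 sin 350° = -1.51, north 8.7 cos 350° = 8.57
Current position: (-0.67, 7.86). Target: (-5.0, 2.3). Remaining: Δeast = -4.33, Δnorth = -5.56.
Bearing = atan2(-4.33, -5.56) mod 360° = 217.92°; distance = √((-4.33)² + (-5.56)²) = 7.049 km.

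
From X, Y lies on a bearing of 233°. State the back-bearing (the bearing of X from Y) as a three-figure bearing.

Back-bearing = 233° − 180° = 053°.

053°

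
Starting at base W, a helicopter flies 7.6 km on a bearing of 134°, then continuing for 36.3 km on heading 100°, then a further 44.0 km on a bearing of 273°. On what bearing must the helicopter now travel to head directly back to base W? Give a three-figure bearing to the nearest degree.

016°

Leg 1 (134°, 7.6 km): east 7.6 sin 134° = 5.47, north 7.6 cos 134° = -5.28
Leg 2 (100°, 36.3 km): east 36.3 sin 100° = 35.75, north 36.3 cos 100° = -6.30
Leg 3 (273°, 44.0 km): east 44.0 sin 273° = -43.94, north 44.0 cos 273° = 2.30
Net displacement: -2.72 east, -9.28 north. Direction back to start is (2.72, 9.28): bearing = atan2(2.72, 9.28) mod 360° = 16.36° ≈ 016°.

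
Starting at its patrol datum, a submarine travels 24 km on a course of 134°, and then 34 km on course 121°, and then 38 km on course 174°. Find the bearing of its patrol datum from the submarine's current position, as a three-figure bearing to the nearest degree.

Leg 1 (134°, 24 km): east 24 sin 134° = 17.26, north 24 cos 134° = -16.67
Leg 2 (121°, 34 km): east 34 sin 121° = 29.14, north 34 cos 121° = -17.51
Leg 3 (174°, 38 km): east 38 sin 174° = 3.97, north 38 cos 174° = -37.79
Net displacement: 50.38 east, -71.97 north. Direction back to start is (-50.38, 71.97): bearing = atan2(-50.38, 71.97) mod 360° = 325.01° ≈ 325°.

325°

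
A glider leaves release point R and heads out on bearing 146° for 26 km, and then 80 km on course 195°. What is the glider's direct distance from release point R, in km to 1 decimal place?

Leg 1 (146°, 26 km): east 26 sin 146° = 14.54, north 26 cos 146° = -21.55
Leg 2 (195°, 80 km): east 80 sin 195° = -20.71, north 80 cos 195° = -77.27
Net: -6.17 east, -98.83 north. Distance = √((-6.17)² + (-98.83)²) = 99.021 km.

99.0 km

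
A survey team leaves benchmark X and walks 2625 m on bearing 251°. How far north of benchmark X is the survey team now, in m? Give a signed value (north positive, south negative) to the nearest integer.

-855 m

Leg 1 (251°, 2625 m): east 2625 sin 251° = -2481.99, north 2625 cos 251° = -854.62
Net north component: -854.62 m.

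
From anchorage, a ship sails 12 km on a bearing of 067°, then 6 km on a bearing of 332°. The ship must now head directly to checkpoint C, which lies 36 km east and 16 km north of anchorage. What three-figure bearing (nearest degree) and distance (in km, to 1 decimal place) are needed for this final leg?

Leg 1 (067°, 12 km): east 12 sin 67° = 11.05, north 12 cos 67° = 4.69
Leg 2 (332°, 6 km): east 6 sin 332° = -2.82, north 6 cos 332° = 5.30
Current position: (8.23, 9.99). Target: (36, 16). Remaining: Δeast = 27.77, Δnorth = 6.01.
Bearing = atan2(27.77, 6.01) mod 360° = 77.78°; distance = √((27.77)² + (6.01)²) = 28.414 km.

078°, 28.4 km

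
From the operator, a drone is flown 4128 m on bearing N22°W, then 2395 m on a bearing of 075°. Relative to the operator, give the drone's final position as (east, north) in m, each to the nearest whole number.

Leg 1 (N22°W, 4128 m): east 4128 sin 338° = -1546.38, north 4128 cos 338° = 3827.41
Leg 2 (075°, 2395 m): east 2395 sin 75° = 2313.39, north 2395 cos 75° = 619.87
Summing: 767.02 m east, 4447.29 m north → (767, 4447).

(767, 4447)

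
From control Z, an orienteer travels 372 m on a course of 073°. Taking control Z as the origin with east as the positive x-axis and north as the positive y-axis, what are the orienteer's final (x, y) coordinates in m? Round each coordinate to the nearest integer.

(356, 109)

Leg 1 (073°, 372 m): east 372 sin 73° = 355.75, north 372 cos 73° = 108.76
Summing: 355.75 m east, 108.76 m north → (356, 109).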